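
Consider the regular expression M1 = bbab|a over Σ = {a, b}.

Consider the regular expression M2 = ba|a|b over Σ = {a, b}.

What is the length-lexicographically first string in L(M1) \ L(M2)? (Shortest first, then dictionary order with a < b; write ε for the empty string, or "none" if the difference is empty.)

bbab

The string bbab is accepted by M1 but not by M2.
No shorter string lies in the difference, and bbab is the lexicographically first length-4 string in L(M1) \ L(M2).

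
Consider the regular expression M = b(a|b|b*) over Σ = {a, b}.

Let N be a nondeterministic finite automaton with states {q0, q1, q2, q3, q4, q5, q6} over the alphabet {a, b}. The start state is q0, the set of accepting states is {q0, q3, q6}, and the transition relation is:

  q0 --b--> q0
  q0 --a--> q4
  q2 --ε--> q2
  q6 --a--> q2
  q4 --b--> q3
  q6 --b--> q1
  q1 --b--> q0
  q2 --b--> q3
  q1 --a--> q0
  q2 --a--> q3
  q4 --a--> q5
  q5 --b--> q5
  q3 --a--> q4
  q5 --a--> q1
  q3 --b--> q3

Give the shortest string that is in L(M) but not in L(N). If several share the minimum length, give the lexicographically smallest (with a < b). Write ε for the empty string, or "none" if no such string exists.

The string ba is accepted by M but not by N.
No shorter string lies in the difference, and ba is the lexicographically first length-2 string in L(M) \ L(N).

ba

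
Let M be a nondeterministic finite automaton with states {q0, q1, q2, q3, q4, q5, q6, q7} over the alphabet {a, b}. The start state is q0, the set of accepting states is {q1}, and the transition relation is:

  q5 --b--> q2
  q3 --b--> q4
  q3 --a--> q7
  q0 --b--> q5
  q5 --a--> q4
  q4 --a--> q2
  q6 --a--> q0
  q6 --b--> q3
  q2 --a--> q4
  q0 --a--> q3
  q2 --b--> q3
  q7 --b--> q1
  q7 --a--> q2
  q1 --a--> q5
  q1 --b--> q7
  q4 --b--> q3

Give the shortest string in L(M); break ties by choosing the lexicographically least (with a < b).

aab

A breadth-first search from q0 reaches an accepting state first via the path q0 → q3 → q7 → q1 on input aab.
No string of length < 3 is accepted (BFS exhausts all shorter strings without reaching an accepting state), and aab is the lexicographically least accepting string of length 3.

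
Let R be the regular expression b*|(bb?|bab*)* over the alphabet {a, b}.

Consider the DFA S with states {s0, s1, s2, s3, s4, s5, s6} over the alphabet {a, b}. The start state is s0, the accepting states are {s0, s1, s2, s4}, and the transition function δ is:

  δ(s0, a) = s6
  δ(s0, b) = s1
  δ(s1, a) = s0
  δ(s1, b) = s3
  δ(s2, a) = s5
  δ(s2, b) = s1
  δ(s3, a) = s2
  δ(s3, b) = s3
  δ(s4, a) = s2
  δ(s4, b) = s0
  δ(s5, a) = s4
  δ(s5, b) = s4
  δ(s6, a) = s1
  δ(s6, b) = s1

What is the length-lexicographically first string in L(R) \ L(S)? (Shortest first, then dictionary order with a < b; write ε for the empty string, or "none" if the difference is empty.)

bb

The string bb is accepted by R but not by S.
No shorter string lies in the difference, and bb is the lexicographically first length-2 string in L(R) \ L(S).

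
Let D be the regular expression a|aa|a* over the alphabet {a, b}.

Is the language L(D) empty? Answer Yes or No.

The empty string ε matches the expression, so it belongs to L(D).
Since L(D) contains at least one string, it is not empty.

No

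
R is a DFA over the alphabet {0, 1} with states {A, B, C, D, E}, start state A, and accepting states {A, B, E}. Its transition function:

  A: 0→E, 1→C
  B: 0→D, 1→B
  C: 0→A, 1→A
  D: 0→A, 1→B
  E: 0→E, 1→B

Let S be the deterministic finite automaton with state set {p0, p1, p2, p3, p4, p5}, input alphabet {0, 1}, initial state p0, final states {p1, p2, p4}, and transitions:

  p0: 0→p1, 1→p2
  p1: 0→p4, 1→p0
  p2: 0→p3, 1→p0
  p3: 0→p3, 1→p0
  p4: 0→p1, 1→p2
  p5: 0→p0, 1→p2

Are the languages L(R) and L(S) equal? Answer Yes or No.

No

The empty string ε is accepted by R but rejected by S.
So L(R) ≠ L(S).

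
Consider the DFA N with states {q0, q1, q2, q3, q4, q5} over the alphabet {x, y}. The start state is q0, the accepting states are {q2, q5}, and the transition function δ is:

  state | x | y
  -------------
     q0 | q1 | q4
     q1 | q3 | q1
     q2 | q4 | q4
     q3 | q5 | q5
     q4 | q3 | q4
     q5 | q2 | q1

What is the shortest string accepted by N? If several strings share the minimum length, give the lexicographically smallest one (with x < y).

A breadth-first search from q0 reaches an accepting state first via the path q0 → q1 → q3 → q5 on input xxx.
No string of length < 3 is accepted (BFS exhausts all shorter strings without reaching an accepting state), and xxx is the lexicographically least accepting string of length 3.

xxx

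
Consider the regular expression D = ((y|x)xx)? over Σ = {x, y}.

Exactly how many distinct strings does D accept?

3

The expression has no Kleene star, so L(D) is finite. Expanding the alternatives gives {ε, xxx, yxx}.
That is 1 of length 0, 2 of length 3: 3 strings in all.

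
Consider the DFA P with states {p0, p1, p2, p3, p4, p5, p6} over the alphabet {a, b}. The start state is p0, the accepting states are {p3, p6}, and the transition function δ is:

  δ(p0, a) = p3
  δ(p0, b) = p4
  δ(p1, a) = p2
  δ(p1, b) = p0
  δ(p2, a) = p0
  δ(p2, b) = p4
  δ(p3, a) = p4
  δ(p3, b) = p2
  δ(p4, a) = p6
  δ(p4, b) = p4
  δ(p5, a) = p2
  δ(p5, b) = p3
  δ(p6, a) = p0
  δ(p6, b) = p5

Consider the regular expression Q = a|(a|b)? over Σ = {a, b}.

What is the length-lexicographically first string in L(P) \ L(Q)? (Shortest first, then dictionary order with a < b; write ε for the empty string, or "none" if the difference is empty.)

ba

The string ba is accepted by P but not by Q.
No shorter string lies in the difference, and ba is the lexicographically first length-2 string in L(P) \ L(Q).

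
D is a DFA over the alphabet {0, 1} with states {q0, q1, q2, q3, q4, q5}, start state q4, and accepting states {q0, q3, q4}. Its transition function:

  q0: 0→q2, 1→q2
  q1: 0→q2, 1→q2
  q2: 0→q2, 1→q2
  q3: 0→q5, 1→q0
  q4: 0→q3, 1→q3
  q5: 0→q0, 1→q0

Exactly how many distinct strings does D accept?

9

The useful subgraph on states {q0, q3, q4, q5} is acyclic, so L(D) is finite; the longest accepting path visits 4 useful states, giving maximum string length 3.
Counting accepting paths from q4 by length: 1 of length 0, 2 of length 1, 2 of length 2, 4 of length 3. Total 9.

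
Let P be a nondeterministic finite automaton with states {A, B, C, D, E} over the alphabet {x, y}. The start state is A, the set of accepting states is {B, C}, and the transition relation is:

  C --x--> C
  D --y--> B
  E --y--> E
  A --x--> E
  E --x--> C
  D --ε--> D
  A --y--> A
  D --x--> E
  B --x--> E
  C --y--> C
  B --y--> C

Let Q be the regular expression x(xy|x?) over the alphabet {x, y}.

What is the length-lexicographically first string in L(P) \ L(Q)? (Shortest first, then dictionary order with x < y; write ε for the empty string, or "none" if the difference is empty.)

The string xxx is accepted by P but not by Q.
No shorter string lies in the difference, and xxx is the lexicographically first length-3 string in L(P) \ L(Q).

xxx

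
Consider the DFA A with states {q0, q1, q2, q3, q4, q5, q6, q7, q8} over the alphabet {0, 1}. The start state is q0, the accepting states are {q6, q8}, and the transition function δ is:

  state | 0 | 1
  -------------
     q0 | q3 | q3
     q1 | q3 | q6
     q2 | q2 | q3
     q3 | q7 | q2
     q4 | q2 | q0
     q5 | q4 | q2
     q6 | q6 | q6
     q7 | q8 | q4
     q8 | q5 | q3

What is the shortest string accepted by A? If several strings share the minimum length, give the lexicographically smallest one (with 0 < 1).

A breadth-first search from q0 reaches an accepting state first via the path q0 → q3 → q7 → q8 on input 000.
No string of length < 3 is accepted (BFS exhausts all shorter strings without reaching an accepting state), and 000 is the lexicographically least accepting string of length 3.

000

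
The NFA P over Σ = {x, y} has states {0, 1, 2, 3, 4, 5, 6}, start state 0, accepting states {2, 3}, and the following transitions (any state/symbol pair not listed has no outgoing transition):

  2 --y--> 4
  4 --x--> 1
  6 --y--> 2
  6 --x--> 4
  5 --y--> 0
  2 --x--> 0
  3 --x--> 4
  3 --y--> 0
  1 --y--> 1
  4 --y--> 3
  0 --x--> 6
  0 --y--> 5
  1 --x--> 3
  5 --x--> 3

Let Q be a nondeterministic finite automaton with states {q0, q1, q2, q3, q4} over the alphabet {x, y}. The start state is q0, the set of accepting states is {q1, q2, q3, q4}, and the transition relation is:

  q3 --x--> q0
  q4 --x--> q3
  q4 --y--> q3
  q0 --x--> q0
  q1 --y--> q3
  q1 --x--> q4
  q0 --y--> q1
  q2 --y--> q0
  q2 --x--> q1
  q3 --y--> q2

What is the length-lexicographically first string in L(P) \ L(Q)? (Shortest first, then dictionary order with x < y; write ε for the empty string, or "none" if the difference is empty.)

The string xxxx is accepted by P but not by Q.
No shorter string lies in the difference, and xxxx is the lexicographically first length-4 string in L(P) \ L(Q).

xxxx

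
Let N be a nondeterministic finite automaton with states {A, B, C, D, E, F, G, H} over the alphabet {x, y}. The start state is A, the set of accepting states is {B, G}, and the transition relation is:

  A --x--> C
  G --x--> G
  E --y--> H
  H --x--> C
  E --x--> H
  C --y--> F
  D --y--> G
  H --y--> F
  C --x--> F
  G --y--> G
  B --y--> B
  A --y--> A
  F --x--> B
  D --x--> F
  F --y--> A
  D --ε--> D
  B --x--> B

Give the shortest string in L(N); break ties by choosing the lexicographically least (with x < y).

xxx

A breadth-first search from A reaches an accepting state first via the path A → C → F → B on input xxx.
No string of length < 3 is accepted (BFS exhausts all shorter strings without reaching an accepting state), and xxx is the lexicographically least accepting string of length 3.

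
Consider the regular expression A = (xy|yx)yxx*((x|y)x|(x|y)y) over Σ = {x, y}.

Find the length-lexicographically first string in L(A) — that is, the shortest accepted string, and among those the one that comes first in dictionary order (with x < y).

By inspection of the expression, no string of length less than 6 matches, and xyyxxx is the lexicographically first match of length 6.

xyyxxx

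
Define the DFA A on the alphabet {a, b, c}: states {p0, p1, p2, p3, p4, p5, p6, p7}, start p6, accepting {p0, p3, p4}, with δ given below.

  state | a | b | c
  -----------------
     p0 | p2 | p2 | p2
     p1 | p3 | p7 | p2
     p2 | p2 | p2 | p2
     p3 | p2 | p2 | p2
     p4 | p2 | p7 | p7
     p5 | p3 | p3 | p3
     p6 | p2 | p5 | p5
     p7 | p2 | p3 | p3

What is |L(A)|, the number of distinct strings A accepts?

The useful subgraph on states {p3, p5, p6} is acyclic, so L(A) is finite; the longest accepting path visits 3 useful states, giving maximum string length 2.
Counting accepting paths from p6 by length: 6 of length 2. Total 6.

6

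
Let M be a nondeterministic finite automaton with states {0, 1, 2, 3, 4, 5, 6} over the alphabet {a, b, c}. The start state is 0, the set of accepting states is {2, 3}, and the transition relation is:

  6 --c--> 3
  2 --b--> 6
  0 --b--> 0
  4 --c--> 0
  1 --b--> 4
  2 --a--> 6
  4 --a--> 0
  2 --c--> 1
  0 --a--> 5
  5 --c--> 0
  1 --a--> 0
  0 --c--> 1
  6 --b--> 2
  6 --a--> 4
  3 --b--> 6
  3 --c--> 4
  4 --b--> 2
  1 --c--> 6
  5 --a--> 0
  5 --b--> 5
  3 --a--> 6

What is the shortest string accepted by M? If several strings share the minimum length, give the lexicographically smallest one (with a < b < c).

A breadth-first search from 0 reaches an accepting state first via the path 0 → 1 → 4 → 2 on input cbb.
No string of length < 3 is accepted (BFS exhausts all shorter strings without reaching an accepting state), and cbb is the lexicographically least accepting string of length 3.

cbb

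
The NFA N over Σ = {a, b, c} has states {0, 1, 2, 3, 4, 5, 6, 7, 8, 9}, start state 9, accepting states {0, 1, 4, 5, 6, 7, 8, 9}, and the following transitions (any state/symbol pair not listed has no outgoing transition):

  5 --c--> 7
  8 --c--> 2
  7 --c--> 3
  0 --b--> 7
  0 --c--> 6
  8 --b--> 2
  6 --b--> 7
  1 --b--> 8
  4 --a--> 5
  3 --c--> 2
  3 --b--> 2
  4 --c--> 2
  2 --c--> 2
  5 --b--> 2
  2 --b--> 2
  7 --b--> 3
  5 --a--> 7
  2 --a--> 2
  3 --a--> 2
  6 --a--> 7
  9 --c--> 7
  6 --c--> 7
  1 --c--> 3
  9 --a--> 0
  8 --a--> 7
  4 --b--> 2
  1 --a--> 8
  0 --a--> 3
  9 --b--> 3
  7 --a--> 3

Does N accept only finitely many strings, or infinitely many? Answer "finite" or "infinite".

The useful states (reachable from 9 and able to reach an accepting state) are {0, 6, 7, 9}.
Restricted to these states the transition graph has no cycle, so every accepting path has bounded length and L is finite.

finite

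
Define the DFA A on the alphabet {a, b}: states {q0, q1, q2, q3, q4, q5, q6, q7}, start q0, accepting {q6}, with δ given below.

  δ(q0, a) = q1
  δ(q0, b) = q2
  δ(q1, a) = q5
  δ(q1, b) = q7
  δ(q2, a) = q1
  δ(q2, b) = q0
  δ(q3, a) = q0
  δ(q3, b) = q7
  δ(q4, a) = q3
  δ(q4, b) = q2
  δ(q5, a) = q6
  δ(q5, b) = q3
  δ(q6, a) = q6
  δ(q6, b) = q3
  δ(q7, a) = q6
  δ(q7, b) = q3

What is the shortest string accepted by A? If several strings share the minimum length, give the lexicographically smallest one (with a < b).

aaa

A breadth-first search from q0 reaches an accepting state first via the path q0 → q1 → q5 → q6 on input aaa.
No string of length < 3 is accepted (BFS exhausts all shorter strings without reaching an accepting state), and aaa is the lexicographically least accepting string of length 3.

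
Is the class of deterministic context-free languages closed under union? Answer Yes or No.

{aⁿbⁿ : n≥0} and {aⁿb²ⁿ : n≥0} are each accepted by a deterministic PDA (push the a's; pop one per b, respectively one per two b's), but their union U is not. Suppose a DPDA M accepted U. Being deterministic, M has a single run on aⁿb²ⁿ, and since aⁿbⁿ ∈ U that run passes through an accepting configuration right after consuming the prefix aⁿbⁿ and then goes on to accept again after n more b's. Build an ordinary (nondeterministic) PDA M′ that simulates M on a's and b's and, at any moment when M is in an accepting state, may switch to a second mode in which it reads only c's, feeding each c to M as a b; M′ accepts when M does. Then M′ accepts aⁱbʲcᵏ (k≥1) exactly when both aⁱbʲ ∈ U and aⁱbʲ⁺ᵏ ∈ U, and checking the four cases (i=j or j=2i, combined with j+k=i or j+k=2i) leaves only i=j=k: so L(M′) ∩ a*b*c⁺ = {aⁿbⁿcⁿ : n≥1} would be context-free, which it is not (pumping lemma) — contradiction. (The union is an unambiguous CFL; it is determinism, not unambiguity, that fails.)

No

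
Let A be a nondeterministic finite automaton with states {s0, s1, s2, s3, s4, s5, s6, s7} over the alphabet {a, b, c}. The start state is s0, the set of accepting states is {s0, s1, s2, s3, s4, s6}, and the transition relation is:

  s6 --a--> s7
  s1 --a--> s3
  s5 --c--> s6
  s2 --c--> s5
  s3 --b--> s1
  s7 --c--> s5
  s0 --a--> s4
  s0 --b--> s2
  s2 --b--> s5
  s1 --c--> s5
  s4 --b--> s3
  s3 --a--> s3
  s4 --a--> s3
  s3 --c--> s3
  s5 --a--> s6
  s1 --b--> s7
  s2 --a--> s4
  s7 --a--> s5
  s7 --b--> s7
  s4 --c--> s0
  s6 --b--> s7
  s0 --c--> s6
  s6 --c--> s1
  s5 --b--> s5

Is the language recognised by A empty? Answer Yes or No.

No

The empty string ε is accepted: the run s0 ends in the accepting state s0.
Since at least one string is accepted, L(A) is not empty.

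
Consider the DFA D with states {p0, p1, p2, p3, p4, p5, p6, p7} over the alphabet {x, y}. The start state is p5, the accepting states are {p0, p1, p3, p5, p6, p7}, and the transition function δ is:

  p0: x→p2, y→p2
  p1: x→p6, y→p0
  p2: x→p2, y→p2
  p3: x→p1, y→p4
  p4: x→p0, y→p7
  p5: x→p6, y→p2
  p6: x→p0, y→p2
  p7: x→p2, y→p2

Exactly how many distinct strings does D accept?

3

The useful subgraph on states {p0, p5, p6} is acyclic, so L(D) is finite; the longest accepting path visits 3 useful states, giving maximum string length 2.
Counting accepting paths from p5 by length: 1 of length 0, 1 of length 1, 1 of length 2. Total 3.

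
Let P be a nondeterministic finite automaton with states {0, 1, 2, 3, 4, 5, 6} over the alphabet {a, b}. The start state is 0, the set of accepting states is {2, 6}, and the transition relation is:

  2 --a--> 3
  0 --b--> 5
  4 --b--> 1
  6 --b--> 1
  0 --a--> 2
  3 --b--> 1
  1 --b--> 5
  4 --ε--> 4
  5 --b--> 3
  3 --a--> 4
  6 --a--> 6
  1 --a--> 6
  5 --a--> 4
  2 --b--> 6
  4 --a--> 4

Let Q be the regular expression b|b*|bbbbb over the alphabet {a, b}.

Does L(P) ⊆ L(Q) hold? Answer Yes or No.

No

The string a is in L(P) but not in L(Q).
So L(P) ⊄ L(Q).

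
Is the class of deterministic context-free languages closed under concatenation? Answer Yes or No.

Take L₁ = {ε, c} (finite, hence regular and DCFL) and L₂ = {c aⁿbⁿ : n≥0} ∪ {cc aⁿb²ⁿ : n≥0} (a DCFL: the number of leading c's tells the DPDA whether to pop one stack symbol per b or per two b's). Then L₁L₂ ∩ cca⁺b* = {cc aⁿbⁿ : n≥1} ∪ {cc aⁿb²ⁿ : n≥1}. If L₁L₂ were a DCFL, so would be this intersection with a regular set, and a DPDA for it started from its configuration after reading cc would accept {aⁿbⁿ : n≥1} ∪ {aⁿb²ⁿ : n≥1}, which no deterministic PDA accepts (a DPDA for it would have a single run on aⁿb²ⁿ, accepting after the prefix aⁿbⁿ and accepting again after n more b's; an ordinary PDA that simulates it on a's and b's and, at any moment when it is accepting, may switch to reading only a fresh letter d while feeding each d to the simulation as a b, would accept aⁱbʲdᵏ (k≥1) exactly when both aⁱbʲ and aⁱbʲ⁺ᵏ are in the language, i.e. its language intersected with the regular set a*b*d⁺ would be exactly {aⁿbⁿdⁿ : n≥1} — impossible, since context-free languages are closed under intersection with regular sets and {aⁿbⁿdⁿ} is not context-free). Hence L₁L₂ is not a DCFL.

No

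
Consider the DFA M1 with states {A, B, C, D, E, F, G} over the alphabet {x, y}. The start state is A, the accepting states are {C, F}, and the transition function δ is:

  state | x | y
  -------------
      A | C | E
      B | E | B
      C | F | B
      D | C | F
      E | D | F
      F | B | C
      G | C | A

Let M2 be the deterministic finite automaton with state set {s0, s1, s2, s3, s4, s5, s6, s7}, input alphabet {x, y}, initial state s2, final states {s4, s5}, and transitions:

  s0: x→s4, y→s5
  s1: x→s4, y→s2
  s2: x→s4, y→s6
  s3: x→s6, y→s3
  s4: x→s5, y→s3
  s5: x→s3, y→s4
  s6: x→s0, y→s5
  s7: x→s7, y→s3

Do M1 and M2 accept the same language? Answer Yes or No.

Exploring the product automaton M1 × M2 from the start pair (A, s2), following both machines on each input symbol, reaches 6 state pairs: (A, s2), (C, s4), (E, s6), (F, s5), (B, s3), (D, s0).
M1 accepts in {C, F} and M2 accepts in {s4, s5}. In every reachable pair the two components are either both accepting — (C, s4), (F, s5) — or both non-accepting, so no string is accepted by exactly one of the machines: L(M1) \ L(M2) and L(M2) \ L(M1) are both empty.
Hence every string is accepted by M1 iff it is accepted by M2, and the two languages coincide.

Yes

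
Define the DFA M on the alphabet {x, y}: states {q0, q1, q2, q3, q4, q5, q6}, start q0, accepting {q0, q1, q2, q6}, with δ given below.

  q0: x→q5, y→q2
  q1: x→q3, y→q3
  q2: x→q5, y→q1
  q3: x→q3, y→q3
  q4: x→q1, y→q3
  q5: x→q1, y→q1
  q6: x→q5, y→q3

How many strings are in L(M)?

7

The useful subgraph on states {q0, q1, q2, q5} is acyclic, so L(M) is finite; the longest accepting path visits 4 useful states, giving maximum string length 3.
Counting accepting paths from q0 by length: 1 of length 0, 1 of length 1, 3 of length 2, 2 of length 3. Total 7.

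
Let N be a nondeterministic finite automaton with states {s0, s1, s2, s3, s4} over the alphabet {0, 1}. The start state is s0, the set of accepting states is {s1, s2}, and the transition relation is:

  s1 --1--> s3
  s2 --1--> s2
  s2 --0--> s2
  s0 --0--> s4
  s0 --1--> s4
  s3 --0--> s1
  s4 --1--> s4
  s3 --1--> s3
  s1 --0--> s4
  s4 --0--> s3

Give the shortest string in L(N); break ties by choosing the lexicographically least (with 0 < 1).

A breadth-first search from s0 reaches an accepting state first via the path s0 → s4 → s3 → s1 on input 000.
No string of length < 3 is accepted (BFS exhausts all shorter strings without reaching an accepting state), and 000 is the lexicographically least accepting string of length 3.

000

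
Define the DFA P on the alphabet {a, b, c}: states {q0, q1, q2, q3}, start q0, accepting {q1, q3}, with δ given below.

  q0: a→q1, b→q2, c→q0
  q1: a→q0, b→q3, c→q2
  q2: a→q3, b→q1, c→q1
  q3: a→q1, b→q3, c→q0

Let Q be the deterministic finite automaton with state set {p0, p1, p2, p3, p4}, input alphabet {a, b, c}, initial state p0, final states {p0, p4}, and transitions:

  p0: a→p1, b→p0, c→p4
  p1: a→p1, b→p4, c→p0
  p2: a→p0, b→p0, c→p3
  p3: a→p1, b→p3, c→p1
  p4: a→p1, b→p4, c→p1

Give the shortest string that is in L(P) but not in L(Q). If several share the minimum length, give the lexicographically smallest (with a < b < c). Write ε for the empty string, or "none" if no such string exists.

The string a is accepted by P but not by Q.
No shorter string lies in the difference, and a is the lexicographically first length-1 string in L(P) \ L(Q).

a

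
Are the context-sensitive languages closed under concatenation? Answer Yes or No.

With disjoint nonterminals (and terminals first replaced by fresh nonterminal copies so contexts cannot straddle the boundary), S → S₁S₂ added to two noncontracting grammars is noncontracting and generates L₁L₂; equivalently an LBA guesses the split point and checks each part in place.
So the context-sensitive languages are closed under concatenation.

Yes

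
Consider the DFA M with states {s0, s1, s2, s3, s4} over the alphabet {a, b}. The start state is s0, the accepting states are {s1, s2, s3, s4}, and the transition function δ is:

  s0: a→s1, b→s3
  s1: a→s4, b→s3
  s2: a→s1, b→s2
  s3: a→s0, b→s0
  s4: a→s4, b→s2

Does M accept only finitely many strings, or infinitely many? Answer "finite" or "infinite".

infinite

State s0 is reachable from the start and can reach an accepting state, and it lies on the cycle s0 → s1 → s3 → s0.
Traversing that cycle any number of times yields accepted strings of unbounded length, so the language is infinite.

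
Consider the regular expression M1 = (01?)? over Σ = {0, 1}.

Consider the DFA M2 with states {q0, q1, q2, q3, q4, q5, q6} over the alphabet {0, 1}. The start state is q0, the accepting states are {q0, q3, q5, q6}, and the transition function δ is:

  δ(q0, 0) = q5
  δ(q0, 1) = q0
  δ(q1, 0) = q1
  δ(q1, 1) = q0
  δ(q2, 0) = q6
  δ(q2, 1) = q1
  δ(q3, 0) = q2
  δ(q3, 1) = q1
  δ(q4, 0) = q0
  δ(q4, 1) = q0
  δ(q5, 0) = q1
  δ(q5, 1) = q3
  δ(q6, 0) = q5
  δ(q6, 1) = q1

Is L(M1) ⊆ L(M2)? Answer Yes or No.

Converting the expression M1 to a DFA (subset construction, then merging equivalent states) gives the minimal DFA with states {r0, r1, r2, r3}, start state r0, accepting states {r0, r1, r3} and transitions r0: 0→r1, 1→r2; r1: 0→r2, 1→r3; r2: 0→r2, 1→r2; r3: 0→r2, 1→r2.
Exploring the product automaton M1 × M2 from the start pair (r0, q0), following both machines on each input symbol, reaches 9 state pairs: (r0, q0), (r1, q5), (r2, q0), (r2, q1), (r3, q3), (r2, q5), (r2, q2), (r2, q3), (r2, q6).
M1 accepts in {r0, r1, r3} and M2 accepts in {q0, q3, q5, q6}. The reachable pairs whose M1-component is accepting are (r0, q0), (r1, q5), (r3, q3); in each of them the M2-component is accepting too, so the product for L(M1) \ L(M2) (M1-component accepting, M2-component rejecting) has no reachable accepting pair and the difference is empty.
Hence every string in L(M1) is also in L(M2).

Yes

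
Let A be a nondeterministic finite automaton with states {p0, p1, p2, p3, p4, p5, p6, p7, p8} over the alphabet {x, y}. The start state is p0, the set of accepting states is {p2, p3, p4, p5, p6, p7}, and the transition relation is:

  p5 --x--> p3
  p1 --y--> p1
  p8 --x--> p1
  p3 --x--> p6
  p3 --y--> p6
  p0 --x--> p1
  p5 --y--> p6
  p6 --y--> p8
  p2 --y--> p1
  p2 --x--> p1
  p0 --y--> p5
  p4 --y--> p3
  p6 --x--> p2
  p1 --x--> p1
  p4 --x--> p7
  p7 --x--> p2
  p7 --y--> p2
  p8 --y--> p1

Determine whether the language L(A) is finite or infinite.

The useful states (reachable from p0 and able to reach an accepting state) are {p0, p2, p3, p5, p6}.
Restricted to these states the transition graph has no cycle, so every accepting path has bounded length and L is finite.

finite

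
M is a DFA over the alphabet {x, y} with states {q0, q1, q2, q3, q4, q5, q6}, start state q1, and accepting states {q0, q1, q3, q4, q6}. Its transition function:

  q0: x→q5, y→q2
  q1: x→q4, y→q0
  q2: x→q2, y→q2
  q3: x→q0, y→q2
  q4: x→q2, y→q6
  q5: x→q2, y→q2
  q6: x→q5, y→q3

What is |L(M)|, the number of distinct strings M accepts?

The useful subgraph on states {q0, q1, q3, q4, q6} is acyclic, so L(M) is finite; the longest accepting path visits 5 useful states, giving maximum string length 4.
Counting accepting paths from q1 by length: 1 of length 0, 2 of length 1, 1 of length 2, 1 of length 3, 1 of length 4. Total 6.

6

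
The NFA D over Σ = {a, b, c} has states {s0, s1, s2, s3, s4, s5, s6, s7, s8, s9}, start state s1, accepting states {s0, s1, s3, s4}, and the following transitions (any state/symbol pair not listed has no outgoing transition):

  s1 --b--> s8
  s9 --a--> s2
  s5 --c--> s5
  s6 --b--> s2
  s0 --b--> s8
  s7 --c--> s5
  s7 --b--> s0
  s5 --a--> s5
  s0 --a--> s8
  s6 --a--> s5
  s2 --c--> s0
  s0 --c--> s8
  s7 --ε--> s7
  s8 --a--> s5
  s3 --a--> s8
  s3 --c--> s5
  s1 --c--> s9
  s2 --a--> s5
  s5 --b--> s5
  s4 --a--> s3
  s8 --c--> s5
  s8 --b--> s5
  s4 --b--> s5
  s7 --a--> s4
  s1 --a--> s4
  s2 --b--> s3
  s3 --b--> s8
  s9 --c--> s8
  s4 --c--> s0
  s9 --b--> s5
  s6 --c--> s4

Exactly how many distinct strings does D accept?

6

The useful subgraph on states {s0, s1, s2, s3, s4, s9} is acyclic, so L(D) is finite; the longest accepting path visits 4 useful states, giving maximum string length 3.
Counting accepting paths from s1 by length: 1 of length 0, 1 of length 1, 2 of length 2, 2 of length 3. Total 6.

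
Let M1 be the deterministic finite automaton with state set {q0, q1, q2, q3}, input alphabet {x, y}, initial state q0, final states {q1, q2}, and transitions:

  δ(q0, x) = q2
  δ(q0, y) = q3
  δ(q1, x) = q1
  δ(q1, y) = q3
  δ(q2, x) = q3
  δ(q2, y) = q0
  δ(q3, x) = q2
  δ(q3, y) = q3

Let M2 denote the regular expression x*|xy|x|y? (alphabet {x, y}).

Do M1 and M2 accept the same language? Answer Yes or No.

No

The string yx is accepted by M1 but rejected by M2.
So L(M1) ≠ L(M2).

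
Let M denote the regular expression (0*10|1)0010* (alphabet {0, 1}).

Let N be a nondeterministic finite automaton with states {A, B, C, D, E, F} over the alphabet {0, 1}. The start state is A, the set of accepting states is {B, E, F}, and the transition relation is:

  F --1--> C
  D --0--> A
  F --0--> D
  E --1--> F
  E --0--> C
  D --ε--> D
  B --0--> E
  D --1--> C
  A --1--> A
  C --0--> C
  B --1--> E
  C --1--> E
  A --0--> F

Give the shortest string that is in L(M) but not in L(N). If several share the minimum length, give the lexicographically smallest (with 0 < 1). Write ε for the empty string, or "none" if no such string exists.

The string 1001 is accepted by M but not by N.
No shorter string lies in the difference, and 1001 is the lexicographically first length-4 string in L(M) \ L(N).

1001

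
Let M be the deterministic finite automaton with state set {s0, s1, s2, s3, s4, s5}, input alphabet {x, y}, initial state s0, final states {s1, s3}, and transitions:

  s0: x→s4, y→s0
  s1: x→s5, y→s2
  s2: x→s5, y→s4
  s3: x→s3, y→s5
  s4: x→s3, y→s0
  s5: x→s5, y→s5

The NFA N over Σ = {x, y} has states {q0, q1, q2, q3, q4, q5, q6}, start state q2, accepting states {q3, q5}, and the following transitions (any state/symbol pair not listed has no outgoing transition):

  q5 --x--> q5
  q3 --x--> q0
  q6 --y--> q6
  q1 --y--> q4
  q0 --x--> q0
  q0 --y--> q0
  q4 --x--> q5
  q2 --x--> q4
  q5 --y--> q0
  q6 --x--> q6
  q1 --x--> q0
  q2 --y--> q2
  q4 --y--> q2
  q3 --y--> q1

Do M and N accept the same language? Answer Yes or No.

Exploring the product automaton M × N from the start pair (s0, q2), following both machines on each input symbol, reaches 4 state pairs: (s0, q2), (s4, q4), (s3, q5), (s5, q0).
M accepts in {s1, s3} and N accepts in {q3, q5}. In every reachable pair the two components are either both accepting — (s3, q5) — or both non-accepting, so no string is accepted by exactly one of the machines: L(M) \ L(N) and L(N) \ L(M) are both empty.
Hence every string is accepted by M iff it is accepted by N, and the two languages coincide.

Yes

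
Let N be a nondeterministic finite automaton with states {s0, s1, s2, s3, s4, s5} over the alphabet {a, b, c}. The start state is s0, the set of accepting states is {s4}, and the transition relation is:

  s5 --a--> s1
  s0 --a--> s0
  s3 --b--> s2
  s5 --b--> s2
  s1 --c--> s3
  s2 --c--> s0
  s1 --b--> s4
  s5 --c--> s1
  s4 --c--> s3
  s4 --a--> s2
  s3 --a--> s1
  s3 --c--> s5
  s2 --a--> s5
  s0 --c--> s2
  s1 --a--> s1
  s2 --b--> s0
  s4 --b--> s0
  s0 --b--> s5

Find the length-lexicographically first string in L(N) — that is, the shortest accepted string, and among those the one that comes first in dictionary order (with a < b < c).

A breadth-first search from s0 reaches an accepting state first via the path s0 → s5 → s1 → s4 on input bab.
No string of length < 3 is accepted (BFS exhausts all shorter strings without reaching an accepting state), and bab is the lexicographically least accepting string of length 3.

bab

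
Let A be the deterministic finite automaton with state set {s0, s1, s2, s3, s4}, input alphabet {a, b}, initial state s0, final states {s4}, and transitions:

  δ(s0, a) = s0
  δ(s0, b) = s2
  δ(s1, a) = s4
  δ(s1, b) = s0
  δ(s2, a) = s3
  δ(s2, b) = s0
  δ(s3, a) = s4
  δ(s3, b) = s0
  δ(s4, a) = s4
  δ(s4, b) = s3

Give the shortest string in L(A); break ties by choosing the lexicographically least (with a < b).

baa

A breadth-first search from s0 reaches an accepting state first via the path s0 → s2 → s3 → s4 on input baa.
No string of length < 3 is accepted (BFS exhausts all shorter strings without reaching an accepting state), and baa is the lexicographically least accepting string of length 3.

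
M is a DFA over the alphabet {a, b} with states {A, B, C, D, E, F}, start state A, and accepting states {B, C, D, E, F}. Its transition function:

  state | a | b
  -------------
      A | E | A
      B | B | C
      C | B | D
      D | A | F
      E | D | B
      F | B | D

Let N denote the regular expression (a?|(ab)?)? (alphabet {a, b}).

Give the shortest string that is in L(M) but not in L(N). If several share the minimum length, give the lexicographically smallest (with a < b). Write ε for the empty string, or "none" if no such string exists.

aa

The string aa is accepted by M but not by N.
No shorter string lies in the difference, and aa is the lexicographically first length-2 string in L(M) \ L(N).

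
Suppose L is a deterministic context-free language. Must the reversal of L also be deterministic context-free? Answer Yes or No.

No

L = {c bⁿaⁿ : n≥0} ∪ {d b²ⁿaⁿ : n≥0} is a DCFL: the first symbol tells a deterministic PDA whether to pop one or two b's per a. Its reversal Lᴿ = {aⁿbⁿ c : n≥0} ∪ {aⁿb²ⁿ d : n≥0} is not. DCFLs are closed under right quotient by regular languages, and Lᴿ/{c, d} = {aⁿbⁿ : n≥0} ∪ {aⁿb²ⁿ : n≥0} — the standard context-free language accepted by no deterministic PDA (intuitively the machine would have to commit to a b-to-a ratio before the distinguishing marker arrives; formally, a DPDA for it would have a single run on aⁿb²ⁿ, accepting after the prefix aⁿbⁿ and accepting again after n more b's; an ordinary PDA that simulates it on a's and b's and, at any moment when it is accepting, may switch to reading only a fresh letter e while feeding each e to the simulation as a b, would accept aⁱbʲeᵏ (k≥1) exactly when both aⁱbʲ and aⁱbʲ⁺ᵏ are in the language, i.e. its language intersected with the regular set a*b*e⁺ would be exactly {aⁿbⁿeⁿ : n≥1} — impossible, since context-free languages are closed under intersection with regular sets and {aⁿbⁿeⁿ} is not context-free). So Lᴿ cannot be a DCFL.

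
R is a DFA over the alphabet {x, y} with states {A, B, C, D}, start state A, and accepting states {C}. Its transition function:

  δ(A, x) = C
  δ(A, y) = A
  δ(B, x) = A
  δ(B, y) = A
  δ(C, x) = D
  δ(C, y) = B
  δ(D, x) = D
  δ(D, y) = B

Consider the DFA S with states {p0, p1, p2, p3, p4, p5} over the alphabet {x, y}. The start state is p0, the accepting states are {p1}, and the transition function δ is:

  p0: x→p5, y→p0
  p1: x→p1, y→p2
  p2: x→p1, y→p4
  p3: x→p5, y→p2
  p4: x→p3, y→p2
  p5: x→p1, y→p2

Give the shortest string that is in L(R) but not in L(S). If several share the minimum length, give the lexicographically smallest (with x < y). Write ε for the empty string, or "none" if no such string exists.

The string x is accepted by R but not by S.
No shorter string lies in the difference, and x is the lexicographically first length-1 string in L(R) \ L(S).

x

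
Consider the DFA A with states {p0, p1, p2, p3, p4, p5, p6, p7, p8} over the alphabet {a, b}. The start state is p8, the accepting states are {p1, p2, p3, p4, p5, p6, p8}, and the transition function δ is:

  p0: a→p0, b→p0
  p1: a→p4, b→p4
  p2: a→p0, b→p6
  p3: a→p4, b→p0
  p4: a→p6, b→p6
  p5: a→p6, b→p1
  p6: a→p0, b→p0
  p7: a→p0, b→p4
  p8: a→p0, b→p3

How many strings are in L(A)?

5

The useful subgraph on states {p3, p4, p6, p8} is acyclic, so L(A) is finite; the longest accepting path visits 4 useful states, giving maximum string length 3.
Counting accepting paths from p8 by length: 1 of length 0, 1 of length 1, 1 of length 2, 2 of length 3. Total 5.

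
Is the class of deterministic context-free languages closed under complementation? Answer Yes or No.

A deterministic PDA can be normalised so that it always reads its entire input (no blocking, no infinite ε-loops) and records in its finite control whether it has passed through an accepting state since the last input symbol was consumed; inverting that end-of-input verdict yields a DPDA for the complement.
So the deterministic context-free languages are closed under complement.

Yes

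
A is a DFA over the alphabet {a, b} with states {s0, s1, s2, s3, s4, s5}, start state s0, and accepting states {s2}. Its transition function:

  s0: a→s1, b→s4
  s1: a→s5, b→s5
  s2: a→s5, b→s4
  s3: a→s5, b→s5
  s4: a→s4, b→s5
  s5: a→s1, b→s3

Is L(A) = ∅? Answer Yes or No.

Yes

The states reachable from the start state are {s0, s1, s3, s4, s5}.
None of the accepting states {s2} is reachable, so no string is accepted and L(A) = ∅.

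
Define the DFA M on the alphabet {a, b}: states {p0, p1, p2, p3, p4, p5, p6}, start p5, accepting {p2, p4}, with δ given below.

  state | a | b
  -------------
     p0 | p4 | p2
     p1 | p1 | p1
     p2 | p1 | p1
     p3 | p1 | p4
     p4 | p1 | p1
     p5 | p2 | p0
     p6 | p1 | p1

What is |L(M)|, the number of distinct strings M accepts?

The useful subgraph on states {p0, p2, p4, p5} is acyclic, so L(M) is finite; the longest accepting path visits 3 useful states, giving maximum string length 2.
Counting accepting paths from p5 by length: 1 of length 1, 2 of length 2. Total 3.

3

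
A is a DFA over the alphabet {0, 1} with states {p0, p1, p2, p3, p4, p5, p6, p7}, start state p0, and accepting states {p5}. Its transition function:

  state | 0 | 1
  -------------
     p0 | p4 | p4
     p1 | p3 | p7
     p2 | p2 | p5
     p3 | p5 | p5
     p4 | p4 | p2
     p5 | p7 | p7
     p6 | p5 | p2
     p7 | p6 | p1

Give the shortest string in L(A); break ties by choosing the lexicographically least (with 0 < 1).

011

A breadth-first search from p0 reaches an accepting state first via the path p0 → p4 → p2 → p5 on input 011.
No string of length < 3 is accepted (BFS exhausts all shorter strings without reaching an accepting state), and 011 is the lexicographically least accepting string of length 3.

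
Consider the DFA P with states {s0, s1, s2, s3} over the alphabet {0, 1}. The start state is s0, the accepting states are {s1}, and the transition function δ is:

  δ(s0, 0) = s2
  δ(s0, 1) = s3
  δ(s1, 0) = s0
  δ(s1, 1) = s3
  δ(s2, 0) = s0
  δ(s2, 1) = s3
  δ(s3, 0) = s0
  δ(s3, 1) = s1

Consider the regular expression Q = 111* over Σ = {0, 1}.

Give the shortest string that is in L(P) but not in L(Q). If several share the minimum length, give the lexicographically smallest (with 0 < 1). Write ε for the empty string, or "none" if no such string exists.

011

The string 011 is accepted by P but not by Q.
No shorter string lies in the difference, and 011 is the lexicographically first length-3 string in L(P) \ L(Q).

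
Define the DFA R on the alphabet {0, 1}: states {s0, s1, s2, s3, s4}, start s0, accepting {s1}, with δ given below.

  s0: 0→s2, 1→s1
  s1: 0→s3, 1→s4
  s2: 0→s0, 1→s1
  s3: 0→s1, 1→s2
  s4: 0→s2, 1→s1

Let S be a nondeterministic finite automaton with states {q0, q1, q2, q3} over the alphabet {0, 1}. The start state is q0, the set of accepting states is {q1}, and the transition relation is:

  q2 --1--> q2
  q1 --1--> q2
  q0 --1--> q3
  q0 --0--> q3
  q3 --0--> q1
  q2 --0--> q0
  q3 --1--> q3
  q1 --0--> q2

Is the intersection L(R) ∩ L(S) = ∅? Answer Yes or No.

Yes

Exploring the product automaton R × S from the start pair (s0, q0), following both machines on each input symbol, reaches 14 state pairs: (s0, q0), (s2, q3), (s1, q3), (s0, q1), (s3, q1), (s4, q3), (s2, q2), (s1, q2), (s2, q1), (s3, q0), (s4, q2), (s0, q2), (s2, q0), (s0, q3).
R accepts in {s1} and S accepts in {q1}; no reachable pair has both components accepting, so no string drives both machines to acceptance simultaneously and L(R) ∩ L(S) = ∅.
So no string is accepted by both, and the intersection is empty.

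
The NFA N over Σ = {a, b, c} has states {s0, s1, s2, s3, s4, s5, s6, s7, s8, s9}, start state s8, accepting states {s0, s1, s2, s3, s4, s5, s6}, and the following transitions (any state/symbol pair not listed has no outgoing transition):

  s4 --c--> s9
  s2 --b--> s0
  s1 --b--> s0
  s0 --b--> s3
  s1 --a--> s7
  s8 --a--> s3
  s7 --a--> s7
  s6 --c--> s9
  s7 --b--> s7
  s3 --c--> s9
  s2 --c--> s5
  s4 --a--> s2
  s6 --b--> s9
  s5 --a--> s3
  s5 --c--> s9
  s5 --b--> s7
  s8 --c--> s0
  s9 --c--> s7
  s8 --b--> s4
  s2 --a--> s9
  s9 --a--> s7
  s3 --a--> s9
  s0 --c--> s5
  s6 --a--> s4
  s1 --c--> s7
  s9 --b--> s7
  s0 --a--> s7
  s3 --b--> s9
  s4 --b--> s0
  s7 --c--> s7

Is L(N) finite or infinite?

finite

The useful states (reachable from s8 and able to reach an accepting state) are {s0, s2, s3, s4, s5, s8}.
Restricted to these states the transition graph has no cycle, so every accepting path has bounded length and L is finite.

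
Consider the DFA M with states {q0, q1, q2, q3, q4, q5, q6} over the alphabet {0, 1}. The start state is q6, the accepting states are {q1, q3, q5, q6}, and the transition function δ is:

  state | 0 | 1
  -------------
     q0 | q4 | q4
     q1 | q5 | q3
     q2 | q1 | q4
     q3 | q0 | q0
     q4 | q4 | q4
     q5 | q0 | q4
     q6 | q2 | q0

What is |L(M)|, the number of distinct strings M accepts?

4

The useful subgraph on states {q1, q2, q3, q5, q6} is acyclic, so L(M) is finite; the longest accepting path visits 4 useful states, giving maximum string length 3.
Counting accepting paths from q6 by length: 1 of length 0, 1 of length 2, 2 of length 3. Total 4.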